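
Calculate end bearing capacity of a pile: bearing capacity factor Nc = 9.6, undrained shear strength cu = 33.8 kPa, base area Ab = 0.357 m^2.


Result: 115.84 kN

Derivation:
Using Qb = Nc * cu * Ab
Qb = 9.6 * 33.8 * 0.357
Qb = 115.84 kN


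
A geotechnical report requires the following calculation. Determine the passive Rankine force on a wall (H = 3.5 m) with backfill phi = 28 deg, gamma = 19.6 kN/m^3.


Result: 332.52 kN/m

Derivation:
Compute passive earth pressure coefficient:
Kp = tan^2(45 + phi/2) = tan^2(59.0) = 2.769826
Compute passive force:
Pp = 0.5 * Kp * gamma * H^2
Pp = 0.5 * 2.769826 * 19.6 * 3.5^2
Pp = 332.52 kN/m


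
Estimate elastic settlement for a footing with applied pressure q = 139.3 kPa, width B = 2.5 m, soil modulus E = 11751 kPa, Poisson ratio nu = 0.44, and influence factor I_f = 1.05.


Using Se = q * B * (1 - nu^2) * I_f / E
1 - nu^2 = 1 - 0.44^2 = 0.8064
Se = 139.3 * 2.5 * 0.8064 * 1.05 / 11751
Se = 0.025093 m
Convert to mm: Se = 0.025093 * 1000 = 25.093 mm


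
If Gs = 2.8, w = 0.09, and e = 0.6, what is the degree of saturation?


Result: 0.42

Derivation:
Using S = Gs * w / e
S = 2.8 * 0.09 / 0.6
S = 0.42


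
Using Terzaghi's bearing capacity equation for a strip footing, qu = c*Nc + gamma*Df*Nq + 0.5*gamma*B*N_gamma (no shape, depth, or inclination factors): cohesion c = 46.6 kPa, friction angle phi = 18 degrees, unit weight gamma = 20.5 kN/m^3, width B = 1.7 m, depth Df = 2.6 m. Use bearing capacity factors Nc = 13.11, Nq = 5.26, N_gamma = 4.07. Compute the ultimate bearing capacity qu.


Compute qu = c*Nc + gamma*Df*Nq + 0.5*gamma*B*N_gamma
Term 1: 46.6 * 13.11 = 610.926
Term 2: 20.5 * 2.6 * 5.26 = 280.358
Term 3: 0.5 * 20.5 * 1.7 * 4.07 = 70.91975
qu = 610.926 + 280.358 + 70.91975
qu = 962.2 kPa


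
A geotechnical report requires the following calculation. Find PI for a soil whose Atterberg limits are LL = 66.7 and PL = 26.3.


Using PI = LL - PL
PI = 66.7 - 26.3
PI = 40.4


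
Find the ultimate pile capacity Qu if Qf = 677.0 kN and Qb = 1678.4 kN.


Using Qu = Qf + Qb
Qu = 677.0 + 1678.4
Qu = 2355.4 kN


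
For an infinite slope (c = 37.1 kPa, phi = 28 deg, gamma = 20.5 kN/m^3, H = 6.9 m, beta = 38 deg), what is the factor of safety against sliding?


Using Fs = c / (gamma*H*sin(beta)*cos(beta)) + tan(phi)/tan(beta)
Cohesion contribution = 37.1 / (20.5*6.9*sin(38)*cos(38))
Cohesion contribution = 0.540626
Friction contribution = tan(28)/tan(38) = 0.680557
Fs = 0.540626 + 0.680557
Fs = 1.221


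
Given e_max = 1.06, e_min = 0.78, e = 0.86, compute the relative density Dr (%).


Result: 71.43 %

Derivation:
Using Dr = (e_max - e) / (e_max - e_min) * 100
e_max - e = 1.06 - 0.86 = 0.2
e_max - e_min = 1.06 - 0.78 = 0.28
Dr = 0.2 / 0.28 * 100
Dr = 71.43 %


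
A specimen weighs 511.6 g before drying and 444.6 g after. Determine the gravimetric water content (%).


Using w = (m_wet - m_dry) / m_dry * 100
m_wet - m_dry = 511.6 - 444.6 = 67.0 g
w = 67.0 / 444.6 * 100
w = 15.07 %


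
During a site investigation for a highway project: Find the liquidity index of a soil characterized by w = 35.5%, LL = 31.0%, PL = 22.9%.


First compute the plasticity index:
PI = LL - PL = 31.0 - 22.9 = 8.1
Then compute the liquidity index:
LI = (w - PL) / PI
LI = (35.5 - 22.9) / 8.1
LI = 1.556


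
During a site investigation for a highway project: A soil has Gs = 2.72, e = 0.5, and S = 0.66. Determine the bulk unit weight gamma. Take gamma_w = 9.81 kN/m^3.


Result: 19.947 kN/m^3

Derivation:
Using gamma = gamma_w * (Gs + S*e) / (1 + e)
Numerator: Gs + S*e = 2.72 + 0.66*0.5 = 3.05
Denominator: 1 + e = 1 + 0.5 = 1.5
gamma = 9.81 * 3.05 / 1.5
gamma = 19.947 kN/m^3


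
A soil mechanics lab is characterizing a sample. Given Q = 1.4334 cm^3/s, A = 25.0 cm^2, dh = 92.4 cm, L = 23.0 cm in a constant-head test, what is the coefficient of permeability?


Result: 0.014272 cm/s

Derivation:
Compute hydraulic gradient:
i = dh / L = 92.4 / 23.0 = 4.01739
Then apply Darcy's law:
k = Q / (A * i)
k = 1.4334 / (25.0 * 4.01739)
k = 1.4334 / 100.435
k = 0.014272 cm/s


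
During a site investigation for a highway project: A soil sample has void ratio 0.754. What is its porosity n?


Using the relation n = e / (1 + e)
n = 0.754 / (1 + 0.754)
n = 0.754 / 1.754
n = 0.4299


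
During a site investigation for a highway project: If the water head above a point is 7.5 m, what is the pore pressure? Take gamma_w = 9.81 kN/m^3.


Using u = gamma_w * h_w
u = 9.81 * 7.5
u = 73.58 kPa


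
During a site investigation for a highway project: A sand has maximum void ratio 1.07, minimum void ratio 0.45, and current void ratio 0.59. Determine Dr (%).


Using Dr = (e_max - e) / (e_max - e_min) * 100
e_max - e = 1.07 - 0.59 = 0.48
e_max - e_min = 1.07 - 0.45 = 0.62
Dr = 0.48 / 0.62 * 100
Dr = 77.42 %


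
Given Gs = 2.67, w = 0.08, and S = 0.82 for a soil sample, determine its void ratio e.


Using the relation e = Gs * w / S
e = 2.67 * 0.08 / 0.82
e = 0.2605


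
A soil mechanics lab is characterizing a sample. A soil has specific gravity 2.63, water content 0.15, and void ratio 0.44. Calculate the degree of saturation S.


Using S = Gs * w / e
S = 2.63 * 0.15 / 0.44
S = 0.8966


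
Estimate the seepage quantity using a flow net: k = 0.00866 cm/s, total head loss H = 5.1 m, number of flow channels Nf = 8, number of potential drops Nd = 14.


Convert k to m/s for unit consistency with H:
k = 0.00866 cm/s = 0.00866 / 100 m/s = 8.66e-05 m/s
Using q = k * H * Nf / Nd
Nf / Nd = 8 / 14 = 0.5714
q = 8.66e-05 * 5.1 * 0.5714
q = 0.0002524 m^3/s per m


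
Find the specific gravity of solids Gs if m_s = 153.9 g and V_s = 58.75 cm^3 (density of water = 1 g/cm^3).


Result: 2.62

Derivation:
Using Gs = m_s / (V_s * rho_w)
Since rho_w = 1 g/cm^3:
Gs = 153.9 / 58.75
Gs = 2.62


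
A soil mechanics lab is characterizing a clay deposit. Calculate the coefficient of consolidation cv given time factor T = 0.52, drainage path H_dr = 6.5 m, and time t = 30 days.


Using cv = T * H_dr^2 / t
H_dr^2 = 6.5^2 = 42.25
cv = 0.52 * 42.25 / 30
cv = 0.73233 m^2/day


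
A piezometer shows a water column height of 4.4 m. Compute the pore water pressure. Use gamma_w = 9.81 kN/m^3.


Using u = gamma_w * h_w
u = 9.81 * 4.4
u = 43.16 kPa


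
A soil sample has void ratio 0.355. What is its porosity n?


Result: 0.262

Derivation:
Using the relation n = e / (1 + e)
n = 0.355 / (1 + 0.355)
n = 0.355 / 1.355
n = 0.262


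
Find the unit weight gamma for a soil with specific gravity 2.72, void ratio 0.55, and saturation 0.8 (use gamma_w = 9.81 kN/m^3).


Using gamma = gamma_w * (Gs + S*e) / (1 + e)
Numerator: Gs + S*e = 2.72 + 0.8*0.55 = 3.16
Denominator: 1 + e = 1 + 0.55 = 1.55
gamma = 9.81 * 3.16 / 1.55
gamma = 20.0 kN/m^3


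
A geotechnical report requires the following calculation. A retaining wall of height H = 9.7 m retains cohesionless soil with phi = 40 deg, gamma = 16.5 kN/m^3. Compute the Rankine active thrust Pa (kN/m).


Result: 168.79 kN/m

Derivation:
Compute active earth pressure coefficient:
Ka = tan^2(45 - phi/2) = tan^2(25.0) = 0.217443
Compute active force:
Pa = 0.5 * Ka * gamma * H^2
Pa = 0.5 * 0.217443 * 16.5 * 9.7^2
Pa = 168.79 kN/m


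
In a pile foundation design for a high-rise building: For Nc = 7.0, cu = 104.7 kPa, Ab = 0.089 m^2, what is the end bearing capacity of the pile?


Using Qb = Nc * cu * Ab
Qb = 7.0 * 104.7 * 0.089
Qb = 65.23 kN


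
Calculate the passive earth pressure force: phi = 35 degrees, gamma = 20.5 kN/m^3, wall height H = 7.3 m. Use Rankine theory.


Compute passive earth pressure coefficient:
Kp = tan^2(45 + phi/2) = tan^2(62.5) = 3.690172
Compute passive force:
Pp = 0.5 * Kp * gamma * H^2
Pp = 0.5 * 3.690172 * 20.5 * 7.3^2
Pp = 2015.66 kN/m


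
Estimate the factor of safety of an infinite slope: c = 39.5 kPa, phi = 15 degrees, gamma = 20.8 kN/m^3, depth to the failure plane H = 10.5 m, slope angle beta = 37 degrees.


Result: 0.732

Derivation:
Using Fs = c / (gamma*H*sin(beta)*cos(beta)) + tan(phi)/tan(beta)
Cohesion contribution = 39.5 / (20.8*10.5*sin(37)*cos(37))
Cohesion contribution = 0.376299
Friction contribution = tan(15)/tan(37) = 0.355581
Fs = 0.376299 + 0.355581
Fs = 0.732


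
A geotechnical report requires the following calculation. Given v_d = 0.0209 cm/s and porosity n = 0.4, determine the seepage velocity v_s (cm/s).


Using v_s = v_d / n
v_s = 0.0209 / 0.4
v_s = 0.05225 cm/s


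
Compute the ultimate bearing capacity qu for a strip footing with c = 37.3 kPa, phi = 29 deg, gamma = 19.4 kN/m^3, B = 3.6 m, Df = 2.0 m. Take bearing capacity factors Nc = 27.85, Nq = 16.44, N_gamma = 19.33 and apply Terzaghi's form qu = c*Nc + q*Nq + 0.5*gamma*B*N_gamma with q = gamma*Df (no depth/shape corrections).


Compute qu = c*Nc + gamma*Df*Nq + 0.5*gamma*B*N_gamma
Term 1: 37.3 * 27.85 = 1038.805
Term 2: 19.4 * 2.0 * 16.44 = 637.872
Term 3: 0.5 * 19.4 * 3.6 * 19.33 = 675.0036
qu = 1038.805 + 637.872 + 675.0036
qu = 2351.68 kPa


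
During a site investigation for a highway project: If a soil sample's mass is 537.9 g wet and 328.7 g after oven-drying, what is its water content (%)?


Using w = (m_wet - m_dry) / m_dry * 100
m_wet - m_dry = 537.9 - 328.7 = 209.2 g
w = 209.2 / 328.7 * 100
w = 63.64 %


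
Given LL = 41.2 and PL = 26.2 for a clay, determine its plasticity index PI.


Using PI = LL - PL
PI = 41.2 - 26.2
PI = 15.0


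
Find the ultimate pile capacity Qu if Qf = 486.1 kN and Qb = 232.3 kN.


Result: 718.4 kN

Derivation:
Using Qu = Qf + Qb
Qu = 486.1 + 232.3
Qu = 718.4 kN


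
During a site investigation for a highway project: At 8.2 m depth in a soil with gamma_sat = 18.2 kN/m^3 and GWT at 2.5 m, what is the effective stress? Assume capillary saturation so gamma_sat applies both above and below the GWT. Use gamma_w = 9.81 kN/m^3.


Result: 93.32 kPa

Derivation:
Total stress = gamma_sat * depth
sigma = 18.2 * 8.2 = 149.24 kPa
Pore water pressure u = gamma_w * (depth - d_wt)
u = 9.81 * (8.2 - 2.5) = 55.917 kPa
Effective stress = sigma - u
sigma' = 149.24 - 55.917 = 93.32 kPa


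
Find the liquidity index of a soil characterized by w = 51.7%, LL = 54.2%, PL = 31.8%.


Result: 0.888

Derivation:
First compute the plasticity index:
PI = LL - PL = 54.2 - 31.8 = 22.4
Then compute the liquidity index:
LI = (w - PL) / PI
LI = (51.7 - 31.8) / 22.4
LI = 0.888


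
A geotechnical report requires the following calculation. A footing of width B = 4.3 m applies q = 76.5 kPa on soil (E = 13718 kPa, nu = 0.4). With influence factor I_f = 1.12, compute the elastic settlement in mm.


Result: 22.56 mm

Derivation:
Using Se = q * B * (1 - nu^2) * I_f / E
1 - nu^2 = 1 - 0.4^2 = 0.84
Se = 76.5 * 4.3 * 0.84 * 1.12 / 13718
Se = 0.022560 m
Convert to mm: Se = 0.022560 * 1000 = 22.56 mm


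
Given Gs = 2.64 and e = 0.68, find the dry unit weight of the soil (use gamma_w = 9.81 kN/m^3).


Using gamma_d = Gs * gamma_w / (1 + e)
gamma_d = 2.64 * 9.81 / (1 + 0.68)
gamma_d = 2.64 * 9.81 / 1.68
gamma_d = 15.416 kN/m^3


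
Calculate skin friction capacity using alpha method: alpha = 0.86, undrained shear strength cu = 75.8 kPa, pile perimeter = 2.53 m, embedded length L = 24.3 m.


Using Qs = alpha * cu * perimeter * L
Qs = 0.86 * 75.8 * 2.53 * 24.3
Qs = 4007.69 kN


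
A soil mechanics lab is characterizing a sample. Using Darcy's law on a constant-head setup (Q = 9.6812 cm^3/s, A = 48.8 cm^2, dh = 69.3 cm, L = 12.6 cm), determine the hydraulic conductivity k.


Compute hydraulic gradient:
i = dh / L = 69.3 / 12.6 = 5.5
Then apply Darcy's law:
k = Q / (A * i)
k = 9.6812 / (48.8 * 5.5)
k = 9.6812 / 268.4
k = 0.03607 cm/s


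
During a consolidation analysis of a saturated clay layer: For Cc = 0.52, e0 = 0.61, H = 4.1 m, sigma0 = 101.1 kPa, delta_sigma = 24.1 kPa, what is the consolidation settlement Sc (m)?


Result: 0.123 m

Derivation:
Using Sc = Cc * H / (1 + e0) * log10((sigma0 + delta_sigma) / sigma0)
Stress ratio = (101.1 + 24.1) / 101.1 = 1.23838
log10(1.23838) = 0.0928532
Cc * H / (1 + e0) = 0.52 * 4.1 / (1 + 0.61) = 1.32422
Sc = 1.32422 * 0.0928532
Sc = 0.123 m


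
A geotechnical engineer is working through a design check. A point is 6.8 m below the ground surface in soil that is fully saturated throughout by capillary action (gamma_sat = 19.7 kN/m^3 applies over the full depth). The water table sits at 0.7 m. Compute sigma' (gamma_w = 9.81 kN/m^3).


Total stress = gamma_sat * depth
sigma = 19.7 * 6.8 = 133.96 kPa
Pore water pressure u = gamma_w * (depth - d_wt)
u = 9.81 * (6.8 - 0.7) = 59.841 kPa
Effective stress = sigma - u
sigma' = 133.96 - 59.841 = 74.12 kPa


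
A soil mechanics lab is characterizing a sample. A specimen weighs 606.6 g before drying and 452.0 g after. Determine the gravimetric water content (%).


Result: 34.2 %

Derivation:
Using w = (m_wet - m_dry) / m_dry * 100
m_wet - m_dry = 606.6 - 452.0 = 154.6 g
w = 154.6 / 452.0 * 100
w = 34.2 %


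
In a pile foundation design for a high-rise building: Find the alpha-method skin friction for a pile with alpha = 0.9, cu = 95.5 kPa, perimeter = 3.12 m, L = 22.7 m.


Using Qs = alpha * cu * perimeter * L
Qs = 0.9 * 95.5 * 3.12 * 22.7
Qs = 6087.32 kN


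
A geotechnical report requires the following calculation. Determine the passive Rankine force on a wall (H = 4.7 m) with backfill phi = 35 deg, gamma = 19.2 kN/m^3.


Compute passive earth pressure coefficient:
Kp = tan^2(45 + phi/2) = tan^2(62.5) = 3.690172
Compute passive force:
Pp = 0.5 * Kp * gamma * H^2
Pp = 0.5 * 3.690172 * 19.2 * 4.7^2
Pp = 782.55 kN/m


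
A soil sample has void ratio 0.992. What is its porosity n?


Result: 0.498

Derivation:
Using the relation n = e / (1 + e)
n = 0.992 / (1 + 0.992)
n = 0.992 / 1.992
n = 0.498


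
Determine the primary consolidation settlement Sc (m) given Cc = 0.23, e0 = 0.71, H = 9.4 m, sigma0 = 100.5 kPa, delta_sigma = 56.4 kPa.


Result: 0.2446 m

Derivation:
Using Sc = Cc * H / (1 + e0) * log10((sigma0 + delta_sigma) / sigma0)
Stress ratio = (100.5 + 56.4) / 100.5 = 1.56119
log10(1.56119) = 0.193457
Cc * H / (1 + e0) = 0.23 * 9.4 / (1 + 0.71) = 1.26433
Sc = 1.26433 * 0.193457
Sc = 0.2446 m


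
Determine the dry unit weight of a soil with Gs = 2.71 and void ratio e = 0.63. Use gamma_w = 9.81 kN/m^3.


Result: 16.31 kN/m^3

Derivation:
Using gamma_d = Gs * gamma_w / (1 + e)
gamma_d = 2.71 * 9.81 / (1 + 0.63)
gamma_d = 2.71 * 9.81 / 1.63
gamma_d = 16.31 kN/m^3


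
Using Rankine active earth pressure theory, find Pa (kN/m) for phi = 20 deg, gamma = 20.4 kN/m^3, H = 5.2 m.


Compute active earth pressure coefficient:
Ka = tan^2(45 - phi/2) = tan^2(35.0) = 0.490291
Compute active force:
Pa = 0.5 * Ka * gamma * H^2
Pa = 0.5 * 0.490291 * 20.4 * 5.2^2
Pa = 135.23 kN/m


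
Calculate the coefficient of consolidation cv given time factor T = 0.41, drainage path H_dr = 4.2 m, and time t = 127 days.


Using cv = T * H_dr^2 / t
H_dr^2 = 4.2^2 = 17.64
cv = 0.41 * 17.64 / 127
cv = 0.05695 m^2/day


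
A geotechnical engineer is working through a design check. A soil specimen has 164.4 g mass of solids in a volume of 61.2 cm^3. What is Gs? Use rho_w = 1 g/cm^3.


Result: 2.686

Derivation:
Using Gs = m_s / (V_s * rho_w)
Since rho_w = 1 g/cm^3:
Gs = 164.4 / 61.2
Gs = 2.686


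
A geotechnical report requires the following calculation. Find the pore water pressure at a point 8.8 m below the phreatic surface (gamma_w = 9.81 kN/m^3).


Using u = gamma_w * h_w
u = 9.81 * 8.8
u = 86.33 kPa


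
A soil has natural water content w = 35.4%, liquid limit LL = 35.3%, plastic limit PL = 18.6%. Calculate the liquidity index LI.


First compute the plasticity index:
PI = LL - PL = 35.3 - 18.6 = 16.7
Then compute the liquidity index:
LI = (w - PL) / PI
LI = (35.4 - 18.6) / 16.7
LI = 1.006


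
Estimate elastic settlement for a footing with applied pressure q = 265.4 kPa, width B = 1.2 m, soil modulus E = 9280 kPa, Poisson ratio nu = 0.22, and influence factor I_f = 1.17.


Result: 38.21 mm

Derivation:
Using Se = q * B * (1 - nu^2) * I_f / E
1 - nu^2 = 1 - 0.22^2 = 0.9516
Se = 265.4 * 1.2 * 0.9516 * 1.17 / 9280
Se = 0.038210 m
Convert to mm: Se = 0.038210 * 1000 = 38.21 mm


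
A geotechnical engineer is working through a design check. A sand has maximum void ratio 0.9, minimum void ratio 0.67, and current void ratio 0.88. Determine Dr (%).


Using Dr = (e_max - e) / (e_max - e_min) * 100
e_max - e = 0.9 - 0.88 = 0.02
e_max - e_min = 0.9 - 0.67 = 0.23
Dr = 0.02 / 0.23 * 100
Dr = 8.7 %


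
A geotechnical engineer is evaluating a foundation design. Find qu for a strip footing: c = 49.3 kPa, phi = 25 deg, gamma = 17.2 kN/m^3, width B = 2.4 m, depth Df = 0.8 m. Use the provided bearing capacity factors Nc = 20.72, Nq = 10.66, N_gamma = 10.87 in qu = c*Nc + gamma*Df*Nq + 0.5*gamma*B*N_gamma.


Result: 1392.53 kPa

Derivation:
Compute qu = c*Nc + gamma*Df*Nq + 0.5*gamma*B*N_gamma
Term 1: 49.3 * 20.72 = 1021.496
Term 2: 17.2 * 0.8 * 10.66 = 146.6816
Term 3: 0.5 * 17.2 * 2.4 * 10.87 = 224.3568
qu = 1021.496 + 146.6816 + 224.3568
qu = 1392.53 kPa


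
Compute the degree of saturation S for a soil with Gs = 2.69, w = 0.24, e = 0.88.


Result: 0.7336

Derivation:
Using S = Gs * w / e
S = 2.69 * 0.24 / 0.88
S = 0.7336


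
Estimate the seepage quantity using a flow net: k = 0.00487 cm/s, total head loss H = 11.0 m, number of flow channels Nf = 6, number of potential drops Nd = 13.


Convert k to m/s for unit consistency with H:
k = 0.00487 cm/s = 0.00487 / 100 m/s = 4.87e-05 m/s
Using q = k * H * Nf / Nd
Nf / Nd = 6 / 13 = 0.4615
q = 4.87e-05 * 11.0 * 0.4615
q = 0.0002472 m^3/s per m


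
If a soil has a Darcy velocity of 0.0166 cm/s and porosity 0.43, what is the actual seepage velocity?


Using v_s = v_d / n
v_s = 0.0166 / 0.43
v_s = 0.0386 cm/s


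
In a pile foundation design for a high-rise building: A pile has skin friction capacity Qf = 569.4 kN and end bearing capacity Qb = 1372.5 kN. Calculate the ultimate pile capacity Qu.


Using Qu = Qf + Qb
Qu = 569.4 + 1372.5
Qu = 1941.9 kN


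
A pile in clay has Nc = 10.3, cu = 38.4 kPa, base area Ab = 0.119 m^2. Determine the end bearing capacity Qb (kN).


Using Qb = Nc * cu * Ab
Qb = 10.3 * 38.4 * 0.119
Qb = 47.07 kN


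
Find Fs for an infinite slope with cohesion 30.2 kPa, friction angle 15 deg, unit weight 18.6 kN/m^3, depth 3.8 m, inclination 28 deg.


Using Fs = c / (gamma*H*sin(beta)*cos(beta)) + tan(phi)/tan(beta)
Cohesion contribution = 30.2 / (18.6*3.8*sin(28)*cos(28))
Cohesion contribution = 1.03078
Friction contribution = tan(15)/tan(28) = 0.503939
Fs = 1.03078 + 0.503939
Fs = 1.535


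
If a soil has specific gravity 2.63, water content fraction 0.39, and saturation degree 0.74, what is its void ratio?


Using the relation e = Gs * w / S
e = 2.63 * 0.39 / 0.74
e = 1.3861


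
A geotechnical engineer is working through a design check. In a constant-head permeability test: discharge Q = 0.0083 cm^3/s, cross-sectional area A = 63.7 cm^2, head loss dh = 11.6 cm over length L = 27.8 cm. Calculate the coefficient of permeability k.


Compute hydraulic gradient:
i = dh / L = 11.6 / 27.8 = 0.417266
Then apply Darcy's law:
k = Q / (A * i)
k = 0.0083 / (63.7 * 0.417266)
k = 0.0083 / 26.5799
k = 0.000312 cm/s


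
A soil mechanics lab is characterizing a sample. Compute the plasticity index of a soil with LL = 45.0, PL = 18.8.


Using PI = LL - PL
PI = 45.0 - 18.8
PI = 26.2


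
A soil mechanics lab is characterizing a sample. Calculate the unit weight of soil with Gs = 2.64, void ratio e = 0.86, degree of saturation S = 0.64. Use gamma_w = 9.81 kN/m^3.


Result: 16.827 kN/m^3

Derivation:
Using gamma = gamma_w * (Gs + S*e) / (1 + e)
Numerator: Gs + S*e = 2.64 + 0.64*0.86 = 3.1904
Denominator: 1 + e = 1 + 0.86 = 1.86
gamma = 9.81 * 3.1904 / 1.86
gamma = 16.827 kN/m^3


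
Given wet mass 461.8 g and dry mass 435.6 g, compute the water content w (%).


Result: 6.01 %

Derivation:
Using w = (m_wet - m_dry) / m_dry * 100
m_wet - m_dry = 461.8 - 435.6 = 26.2 g
w = 26.2 / 435.6 * 100
w = 6.01 %


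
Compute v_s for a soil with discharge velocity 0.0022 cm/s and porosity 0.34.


Result: 0.00647 cm/s

Derivation:
Using v_s = v_d / n
v_s = 0.0022 / 0.34
v_s = 0.00647 cm/s


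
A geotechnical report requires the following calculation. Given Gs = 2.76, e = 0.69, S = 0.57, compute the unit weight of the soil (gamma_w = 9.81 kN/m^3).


Using gamma = gamma_w * (Gs + S*e) / (1 + e)
Numerator: Gs + S*e = 2.76 + 0.57*0.69 = 3.1533
Denominator: 1 + e = 1 + 0.69 = 1.69
gamma = 9.81 * 3.1533 / 1.69
gamma = 18.304 kN/m^3


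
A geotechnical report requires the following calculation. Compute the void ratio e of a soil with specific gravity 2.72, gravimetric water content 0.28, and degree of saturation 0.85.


Using the relation e = Gs * w / S
e = 2.72 * 0.28 / 0.85
e = 0.896


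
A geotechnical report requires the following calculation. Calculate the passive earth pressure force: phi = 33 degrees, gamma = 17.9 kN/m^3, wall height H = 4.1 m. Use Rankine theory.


Compute passive earth pressure coefficient:
Kp = tan^2(45 + phi/2) = tan^2(61.5) = 3.39212
Compute passive force:
Pp = 0.5 * Kp * gamma * H^2
Pp = 0.5 * 3.39212 * 17.9 * 4.1^2
Pp = 510.34 kN/m


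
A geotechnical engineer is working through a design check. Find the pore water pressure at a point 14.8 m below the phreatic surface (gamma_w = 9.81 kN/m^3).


Result: 145.19 kPa

Derivation:
Using u = gamma_w * h_w
u = 9.81 * 14.8
u = 145.19 kPa


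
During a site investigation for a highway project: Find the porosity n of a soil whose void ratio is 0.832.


Result: 0.4541

Derivation:
Using the relation n = e / (1 + e)
n = 0.832 / (1 + 0.832)
n = 0.832 / 1.832
n = 0.4541


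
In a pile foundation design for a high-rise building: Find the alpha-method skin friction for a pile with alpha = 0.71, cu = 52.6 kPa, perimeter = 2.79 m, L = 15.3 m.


Using Qs = alpha * cu * perimeter * L
Qs = 0.71 * 52.6 * 2.79 * 15.3
Qs = 1594.19 kN


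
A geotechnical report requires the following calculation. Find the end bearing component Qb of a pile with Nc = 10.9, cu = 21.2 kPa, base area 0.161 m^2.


Using Qb = Nc * cu * Ab
Qb = 10.9 * 21.2 * 0.161
Qb = 37.2 kN


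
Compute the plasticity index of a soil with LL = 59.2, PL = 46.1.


Using PI = LL - PL
PI = 59.2 - 46.1
PI = 13.1


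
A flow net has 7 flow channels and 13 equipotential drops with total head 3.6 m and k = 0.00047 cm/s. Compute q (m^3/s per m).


Convert k to m/s for unit consistency with H:
k = 0.00047 cm/s = 0.00047 / 100 m/s = 4.7e-06 m/s
Using q = k * H * Nf / Nd
Nf / Nd = 7 / 13 = 0.5385
q = 4.7e-06 * 3.6 * 0.5385
q = 9.111e-06 m^3/s per m


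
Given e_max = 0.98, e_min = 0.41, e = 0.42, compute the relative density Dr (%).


Using Dr = (e_max - e) / (e_max - e_min) * 100
e_max - e = 0.98 - 0.42 = 0.56
e_max - e_min = 0.98 - 0.41 = 0.57
Dr = 0.56 / 0.57 * 100
Dr = 98.25 %


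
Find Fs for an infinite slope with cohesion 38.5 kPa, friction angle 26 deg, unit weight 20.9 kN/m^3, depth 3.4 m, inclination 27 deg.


Using Fs = c / (gamma*H*sin(beta)*cos(beta)) + tan(phi)/tan(beta)
Cohesion contribution = 38.5 / (20.9*3.4*sin(27)*cos(27))
Cohesion contribution = 1.33939
Friction contribution = tan(26)/tan(27) = 0.957229
Fs = 1.33939 + 0.957229
Fs = 2.297


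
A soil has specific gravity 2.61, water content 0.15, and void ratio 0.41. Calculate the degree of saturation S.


Using S = Gs * w / e
S = 2.61 * 0.15 / 0.41
S = 0.9549


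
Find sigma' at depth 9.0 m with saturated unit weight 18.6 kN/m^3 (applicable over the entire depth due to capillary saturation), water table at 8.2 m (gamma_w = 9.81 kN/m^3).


Total stress = gamma_sat * depth
sigma = 18.6 * 9.0 = 167.4 kPa
Pore water pressure u = gamma_w * (depth - d_wt)
u = 9.81 * (9.0 - 8.2) = 7.848 kPa
Effective stress = sigma - u
sigma' = 167.4 - 7.848 = 159.55 kPa


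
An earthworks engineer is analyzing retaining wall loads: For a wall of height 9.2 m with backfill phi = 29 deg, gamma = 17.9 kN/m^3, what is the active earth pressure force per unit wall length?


Result: 262.84 kN/m

Derivation:
Compute active earth pressure coefficient:
Ka = tan^2(45 - phi/2) = tan^2(30.5) = 0.346974
Compute active force:
Pa = 0.5 * Ka * gamma * H^2
Pa = 0.5 * 0.346974 * 17.9 * 9.2^2
Pa = 262.84 kN/m


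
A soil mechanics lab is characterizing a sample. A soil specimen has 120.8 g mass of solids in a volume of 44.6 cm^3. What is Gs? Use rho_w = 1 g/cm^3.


Result: 2.709

Derivation:
Using Gs = m_s / (V_s * rho_w)
Since rho_w = 1 g/cm^3:
Gs = 120.8 / 44.6
Gs = 2.709


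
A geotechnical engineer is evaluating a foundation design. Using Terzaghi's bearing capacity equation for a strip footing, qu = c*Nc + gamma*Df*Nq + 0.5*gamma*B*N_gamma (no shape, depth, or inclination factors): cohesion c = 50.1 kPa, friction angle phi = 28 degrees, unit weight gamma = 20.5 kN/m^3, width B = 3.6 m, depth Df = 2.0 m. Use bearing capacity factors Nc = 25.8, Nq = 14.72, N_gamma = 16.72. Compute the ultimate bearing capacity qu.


Result: 2513.07 kPa

Derivation:
Compute qu = c*Nc + gamma*Df*Nq + 0.5*gamma*B*N_gamma
Term 1: 50.1 * 25.8 = 1292.58
Term 2: 20.5 * 2.0 * 14.72 = 603.52
Term 3: 0.5 * 20.5 * 3.6 * 16.72 = 616.968
qu = 1292.58 + 603.52 + 616.968
qu = 2513.07 kPa


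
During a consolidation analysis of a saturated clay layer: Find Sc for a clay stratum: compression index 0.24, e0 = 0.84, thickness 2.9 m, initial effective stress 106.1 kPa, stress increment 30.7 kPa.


Using Sc = Cc * H / (1 + e0) * log10((sigma0 + delta_sigma) / sigma0)
Stress ratio = (106.1 + 30.7) / 106.1 = 1.28935
log10(1.28935) = 0.110371
Cc * H / (1 + e0) = 0.24 * 2.9 / (1 + 0.84) = 0.378261
Sc = 0.378261 * 0.110371
Sc = 0.0417 m


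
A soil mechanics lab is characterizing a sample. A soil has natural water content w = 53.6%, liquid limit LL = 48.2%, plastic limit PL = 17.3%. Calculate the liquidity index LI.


Result: 1.175

Derivation:
First compute the plasticity index:
PI = LL - PL = 48.2 - 17.3 = 30.9
Then compute the liquidity index:
LI = (w - PL) / PI
LI = (53.6 - 17.3) / 30.9
LI = 1.175


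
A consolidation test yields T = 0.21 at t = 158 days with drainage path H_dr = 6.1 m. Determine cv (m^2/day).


Using cv = T * H_dr^2 / t
H_dr^2 = 6.1^2 = 37.21
cv = 0.21 * 37.21 / 158
cv = 0.04946 m^2/day


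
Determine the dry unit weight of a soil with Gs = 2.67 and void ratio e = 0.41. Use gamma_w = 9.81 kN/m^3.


Result: 18.576 kN/m^3

Derivation:
Using gamma_d = Gs * gamma_w / (1 + e)
gamma_d = 2.67 * 9.81 / (1 + 0.41)
gamma_d = 2.67 * 9.81 / 1.41
gamma_d = 18.576 kN/m^3


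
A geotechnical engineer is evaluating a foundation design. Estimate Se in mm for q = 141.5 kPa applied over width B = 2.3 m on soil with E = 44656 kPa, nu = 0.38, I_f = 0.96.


Using Se = q * B * (1 - nu^2) * I_f / E
1 - nu^2 = 1 - 0.38^2 = 0.8556
Se = 141.5 * 2.3 * 0.8556 * 0.96 / 44656
Se = 0.005986 m
Convert to mm: Se = 0.005986 * 1000 = 5.986 mm


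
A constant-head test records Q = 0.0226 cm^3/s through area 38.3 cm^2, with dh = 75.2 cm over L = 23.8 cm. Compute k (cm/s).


Compute hydraulic gradient:
i = dh / L = 75.2 / 23.8 = 3.15966
Then apply Darcy's law:
k = Q / (A * i)
k = 0.0226 / (38.3 * 3.15966)
k = 0.0226 / 121.015
k = 0.000187 cm/s


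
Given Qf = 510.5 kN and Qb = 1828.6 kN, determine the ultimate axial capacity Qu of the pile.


Result: 2339.1 kN

Derivation:
Using Qu = Qf + Qb
Qu = 510.5 + 1828.6
Qu = 2339.1 kN


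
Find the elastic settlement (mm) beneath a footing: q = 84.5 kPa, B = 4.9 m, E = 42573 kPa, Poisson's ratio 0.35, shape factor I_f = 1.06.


Result: 9.046 mm

Derivation:
Using Se = q * B * (1 - nu^2) * I_f / E
1 - nu^2 = 1 - 0.35^2 = 0.8775
Se = 84.5 * 4.9 * 0.8775 * 1.06 / 42573
Se = 0.009046 m
Convert to mm: Se = 0.009046 * 1000 = 9.046 mm


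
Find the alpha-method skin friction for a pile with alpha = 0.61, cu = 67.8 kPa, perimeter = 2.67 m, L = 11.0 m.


Result: 1214.68 kN

Derivation:
Using Qs = alpha * cu * perimeter * L
Qs = 0.61 * 67.8 * 2.67 * 11.0
Qs = 1214.68 kN


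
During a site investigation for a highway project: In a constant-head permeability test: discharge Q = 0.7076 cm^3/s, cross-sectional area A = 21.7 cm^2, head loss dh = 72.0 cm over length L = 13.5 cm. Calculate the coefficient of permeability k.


Compute hydraulic gradient:
i = dh / L = 72.0 / 13.5 = 5.33333
Then apply Darcy's law:
k = Q / (A * i)
k = 0.7076 / (21.7 * 5.33333)
k = 0.7076 / 115.733
k = 0.006114 cm/s


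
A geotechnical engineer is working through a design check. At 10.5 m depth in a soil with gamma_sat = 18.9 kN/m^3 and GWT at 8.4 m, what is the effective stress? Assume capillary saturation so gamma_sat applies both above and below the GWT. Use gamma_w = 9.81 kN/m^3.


Total stress = gamma_sat * depth
sigma = 18.9 * 10.5 = 198.45 kPa
Pore water pressure u = gamma_w * (depth - d_wt)
u = 9.81 * (10.5 - 8.4) = 20.601 kPa
Effective stress = sigma - u
sigma' = 198.45 - 20.601 = 177.85 kPa


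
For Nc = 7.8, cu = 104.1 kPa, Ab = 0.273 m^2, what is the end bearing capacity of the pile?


Result: 221.67 kN

Derivation:
Using Qb = Nc * cu * Ab
Qb = 7.8 * 104.1 * 0.273
Qb = 221.67 kN


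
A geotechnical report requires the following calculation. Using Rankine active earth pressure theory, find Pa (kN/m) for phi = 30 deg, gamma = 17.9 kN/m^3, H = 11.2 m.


Result: 374.23 kN/m

Derivation:
Compute active earth pressure coefficient:
Ka = tan^2(45 - phi/2) = tan^2(30.0) = 0.333333
Compute active force:
Pa = 0.5 * Ka * gamma * H^2
Pa = 0.5 * 0.333333 * 17.9 * 11.2^2
Pa = 374.23 kN/m


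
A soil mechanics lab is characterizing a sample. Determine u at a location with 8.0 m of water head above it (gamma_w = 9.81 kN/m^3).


Using u = gamma_w * h_w
u = 9.81 * 8.0
u = 78.48 kPa


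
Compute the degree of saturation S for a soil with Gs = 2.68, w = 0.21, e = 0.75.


Using S = Gs * w / e
S = 2.68 * 0.21 / 0.75
S = 0.7504


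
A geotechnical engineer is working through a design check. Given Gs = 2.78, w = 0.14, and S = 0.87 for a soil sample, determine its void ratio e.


Result: 0.4474

Derivation:
Using the relation e = Gs * w / S
e = 2.78 * 0.14 / 0.87
e = 0.4474


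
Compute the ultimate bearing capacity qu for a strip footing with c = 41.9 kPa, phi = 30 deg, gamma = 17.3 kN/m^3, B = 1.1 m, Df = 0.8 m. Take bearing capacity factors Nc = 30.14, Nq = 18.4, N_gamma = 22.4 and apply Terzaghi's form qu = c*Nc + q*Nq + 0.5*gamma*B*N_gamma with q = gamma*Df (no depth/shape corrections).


Compute qu = c*Nc + gamma*Df*Nq + 0.5*gamma*B*N_gamma
Term 1: 41.9 * 30.14 = 1262.866
Term 2: 17.3 * 0.8 * 18.4 = 254.656
Term 3: 0.5 * 17.3 * 1.1 * 22.4 = 213.136
qu = 1262.866 + 254.656 + 213.136
qu = 1730.66 kPa


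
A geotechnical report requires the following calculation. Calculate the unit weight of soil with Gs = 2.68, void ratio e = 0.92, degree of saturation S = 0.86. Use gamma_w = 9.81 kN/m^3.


Using gamma = gamma_w * (Gs + S*e) / (1 + e)
Numerator: Gs + S*e = 2.68 + 0.86*0.92 = 3.4712
Denominator: 1 + e = 1 + 0.92 = 1.92
gamma = 9.81 * 3.4712 / 1.92
gamma = 17.736 kN/m^3


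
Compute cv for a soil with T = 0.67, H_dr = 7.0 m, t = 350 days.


Result: 0.0938 m^2/day

Derivation:
Using cv = T * H_dr^2 / t
H_dr^2 = 7.0^2 = 49.0
cv = 0.67 * 49.0 / 350
cv = 0.0938 m^2/day


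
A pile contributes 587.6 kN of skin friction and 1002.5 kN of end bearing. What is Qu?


Result: 1590.1 kN

Derivation:
Using Qu = Qf + Qb
Qu = 587.6 + 1002.5
Qu = 1590.1 kN


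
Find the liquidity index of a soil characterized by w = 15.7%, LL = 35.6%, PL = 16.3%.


First compute the plasticity index:
PI = LL - PL = 35.6 - 16.3 = 19.3
Then compute the liquidity index:
LI = (w - PL) / PI
LI = (15.7 - 16.3) / 19.3
LI = -0.031


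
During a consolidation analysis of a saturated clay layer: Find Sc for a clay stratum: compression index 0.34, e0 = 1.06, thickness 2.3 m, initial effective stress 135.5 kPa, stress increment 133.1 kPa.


Result: 0.1128 m

Derivation:
Using Sc = Cc * H / (1 + e0) * log10((sigma0 + delta_sigma) / sigma0)
Stress ratio = (135.5 + 133.1) / 135.5 = 1.98229
log10(1.98229) = 0.297167
Cc * H / (1 + e0) = 0.34 * 2.3 / (1 + 1.06) = 0.379612
Sc = 0.379612 * 0.297167
Sc = 0.1128 m


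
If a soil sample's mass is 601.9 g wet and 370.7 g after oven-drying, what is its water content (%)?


Using w = (m_wet - m_dry) / m_dry * 100
m_wet - m_dry = 601.9 - 370.7 = 231.2 g
w = 231.2 / 370.7 * 100
w = 62.37 %


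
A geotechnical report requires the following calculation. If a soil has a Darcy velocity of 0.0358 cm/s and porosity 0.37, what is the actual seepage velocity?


Using v_s = v_d / n
v_s = 0.0358 / 0.37
v_s = 0.09676 cm/s


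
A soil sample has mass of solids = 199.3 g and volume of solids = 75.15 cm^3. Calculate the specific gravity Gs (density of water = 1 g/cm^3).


Using Gs = m_s / (V_s * rho_w)
Since rho_w = 1 g/cm^3:
Gs = 199.3 / 75.15
Gs = 2.652


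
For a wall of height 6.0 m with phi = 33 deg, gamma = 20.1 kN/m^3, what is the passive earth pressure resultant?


Result: 1227.27 kN/m

Derivation:
Compute passive earth pressure coefficient:
Kp = tan^2(45 + phi/2) = tan^2(61.5) = 3.39212
Compute passive force:
Pp = 0.5 * Kp * gamma * H^2
Pp = 0.5 * 3.39212 * 20.1 * 6.0^2
Pp = 1227.27 kN/m


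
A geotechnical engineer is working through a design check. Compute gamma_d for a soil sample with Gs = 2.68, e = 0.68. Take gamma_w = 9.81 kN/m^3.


Result: 15.649 kN/m^3

Derivation:
Using gamma_d = Gs * gamma_w / (1 + e)
gamma_d = 2.68 * 9.81 / (1 + 0.68)
gamma_d = 2.68 * 9.81 / 1.68
gamma_d = 15.649 kN/m^3


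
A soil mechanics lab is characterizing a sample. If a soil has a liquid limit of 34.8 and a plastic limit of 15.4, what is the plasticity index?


Using PI = LL - PL
PI = 34.8 - 15.4
PI = 19.4


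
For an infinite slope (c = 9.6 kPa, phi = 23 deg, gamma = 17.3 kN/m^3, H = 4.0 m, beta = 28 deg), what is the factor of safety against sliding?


Using Fs = c / (gamma*H*sin(beta)*cos(beta)) + tan(phi)/tan(beta)
Cohesion contribution = 9.6 / (17.3*4.0*sin(28)*cos(28))
Cohesion contribution = 0.334673
Friction contribution = tan(23)/tan(28) = 0.798321
Fs = 0.334673 + 0.798321
Fs = 1.133


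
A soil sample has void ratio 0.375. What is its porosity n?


Using the relation n = e / (1 + e)
n = 0.375 / (1 + 0.375)
n = 0.375 / 1.375
n = 0.2727


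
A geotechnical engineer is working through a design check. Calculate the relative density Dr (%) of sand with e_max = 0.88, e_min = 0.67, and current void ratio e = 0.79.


Result: 42.86 %

Derivation:
Using Dr = (e_max - e) / (e_max - e_min) * 100
e_max - e = 0.88 - 0.79 = 0.09
e_max - e_min = 0.88 - 0.67 = 0.21
Dr = 0.09 / 0.21 * 100
Dr = 42.86 %


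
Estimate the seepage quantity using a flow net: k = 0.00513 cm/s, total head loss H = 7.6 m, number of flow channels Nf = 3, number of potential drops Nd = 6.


Convert k to m/s for unit consistency with H:
k = 0.00513 cm/s = 0.00513 / 100 m/s = 5.13e-05 m/s
Using q = k * H * Nf / Nd
Nf / Nd = 3 / 6 = 0.5
q = 5.13e-05 * 7.6 * 0.5
q = 0.0001949 m^3/s per m


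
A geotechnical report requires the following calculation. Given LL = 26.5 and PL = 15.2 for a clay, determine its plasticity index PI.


Result: 11.3

Derivation:
Using PI = LL - PL
PI = 26.5 - 15.2
PI = 11.3


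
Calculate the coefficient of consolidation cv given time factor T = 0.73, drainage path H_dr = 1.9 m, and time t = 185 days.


Result: 0.01424 m^2/day

Derivation:
Using cv = T * H_dr^2 / t
H_dr^2 = 1.9^2 = 3.61
cv = 0.73 * 3.61 / 185
cv = 0.01424 m^2/day


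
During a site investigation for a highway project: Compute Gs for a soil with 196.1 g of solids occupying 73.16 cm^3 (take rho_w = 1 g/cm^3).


Result: 2.68

Derivation:
Using Gs = m_s / (V_s * rho_w)
Since rho_w = 1 g/cm^3:
Gs = 196.1 / 73.16
Gs = 2.68


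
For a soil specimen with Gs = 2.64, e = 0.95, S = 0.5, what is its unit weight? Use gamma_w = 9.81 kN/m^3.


Using gamma = gamma_w * (Gs + S*e) / (1 + e)
Numerator: Gs + S*e = 2.64 + 0.5*0.95 = 3.115
Denominator: 1 + e = 1 + 0.95 = 1.95
gamma = 9.81 * 3.115 / 1.95
gamma = 15.671 kN/m^3


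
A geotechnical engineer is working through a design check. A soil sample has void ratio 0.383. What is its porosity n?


Using the relation n = e / (1 + e)
n = 0.383 / (1 + 0.383)
n = 0.383 / 1.383
n = 0.2769


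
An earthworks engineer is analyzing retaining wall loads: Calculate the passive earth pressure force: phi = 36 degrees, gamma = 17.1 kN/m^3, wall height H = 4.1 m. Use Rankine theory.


Compute passive earth pressure coefficient:
Kp = tan^2(45 + phi/2) = tan^2(63.0) = 3.85184
Compute passive force:
Pp = 0.5 * Kp * gamma * H^2
Pp = 0.5 * 3.85184 * 17.1 * 4.1^2
Pp = 553.61 kN/m


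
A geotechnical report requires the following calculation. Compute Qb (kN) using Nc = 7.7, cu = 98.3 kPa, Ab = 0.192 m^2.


Using Qb = Nc * cu * Ab
Qb = 7.7 * 98.3 * 0.192
Qb = 145.33 kN


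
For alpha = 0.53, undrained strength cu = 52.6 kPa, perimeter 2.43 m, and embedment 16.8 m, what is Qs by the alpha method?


Result: 1138.09 kN

Derivation:
Using Qs = alpha * cu * perimeter * L
Qs = 0.53 * 52.6 * 2.43 * 16.8
Qs = 1138.09 kN


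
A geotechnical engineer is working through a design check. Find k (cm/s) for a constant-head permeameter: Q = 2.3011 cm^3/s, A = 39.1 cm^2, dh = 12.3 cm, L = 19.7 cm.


Compute hydraulic gradient:
i = dh / L = 12.3 / 19.7 = 0.624365
Then apply Darcy's law:
k = Q / (A * i)
k = 2.3011 / (39.1 * 0.624365)
k = 2.3011 / 24.4127
k = 0.094258 cm/s


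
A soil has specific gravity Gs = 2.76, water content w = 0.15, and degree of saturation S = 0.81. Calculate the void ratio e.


Using the relation e = Gs * w / S
e = 2.76 * 0.15 / 0.81
e = 0.5111


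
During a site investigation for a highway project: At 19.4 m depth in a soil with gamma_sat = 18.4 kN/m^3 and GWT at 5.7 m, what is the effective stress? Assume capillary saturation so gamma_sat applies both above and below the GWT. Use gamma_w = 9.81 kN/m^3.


Total stress = gamma_sat * depth
sigma = 18.4 * 19.4 = 356.96 kPa
Pore water pressure u = gamma_w * (depth - d_wt)
u = 9.81 * (19.4 - 5.7) = 134.397 kPa
Effective stress = sigma - u
sigma' = 356.96 - 134.397 = 222.56 kPa


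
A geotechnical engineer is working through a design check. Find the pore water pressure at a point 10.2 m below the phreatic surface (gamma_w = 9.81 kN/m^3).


Result: 100.06 kPa

Derivation:
Using u = gamma_w * h_w
u = 9.81 * 10.2
u = 100.06 kPa


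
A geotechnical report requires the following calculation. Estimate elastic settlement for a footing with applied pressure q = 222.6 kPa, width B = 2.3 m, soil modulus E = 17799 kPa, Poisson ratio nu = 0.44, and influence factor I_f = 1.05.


Using Se = q * B * (1 - nu^2) * I_f / E
1 - nu^2 = 1 - 0.44^2 = 0.8064
Se = 222.6 * 2.3 * 0.8064 * 1.05 / 17799
Se = 0.024356 m
Convert to mm: Se = 0.024356 * 1000 = 24.356 mm


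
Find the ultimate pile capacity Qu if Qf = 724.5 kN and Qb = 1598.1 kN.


Using Qu = Qf + Qb
Qu = 724.5 + 1598.1
Qu = 2322.6 kN


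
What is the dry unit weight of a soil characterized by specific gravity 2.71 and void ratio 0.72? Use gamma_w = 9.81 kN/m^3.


Using gamma_d = Gs * gamma_w / (1 + e)
gamma_d = 2.71 * 9.81 / (1 + 0.72)
gamma_d = 2.71 * 9.81 / 1.72
gamma_d = 15.456 kN/m^3


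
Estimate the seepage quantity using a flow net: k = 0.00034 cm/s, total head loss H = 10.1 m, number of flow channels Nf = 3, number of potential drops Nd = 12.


Convert k to m/s for unit consistency with H:
k = 0.00034 cm/s = 0.00034 / 100 m/s = 3.4e-06 m/s
Using q = k * H * Nf / Nd
Nf / Nd = 3 / 12 = 0.25
q = 3.4e-06 * 10.1 * 0.25
q = 8.585e-06 m^3/s per m


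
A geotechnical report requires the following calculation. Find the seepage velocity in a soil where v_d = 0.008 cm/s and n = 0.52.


Using v_s = v_d / n
v_s = 0.008 / 0.52
v_s = 0.01538 cm/s
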